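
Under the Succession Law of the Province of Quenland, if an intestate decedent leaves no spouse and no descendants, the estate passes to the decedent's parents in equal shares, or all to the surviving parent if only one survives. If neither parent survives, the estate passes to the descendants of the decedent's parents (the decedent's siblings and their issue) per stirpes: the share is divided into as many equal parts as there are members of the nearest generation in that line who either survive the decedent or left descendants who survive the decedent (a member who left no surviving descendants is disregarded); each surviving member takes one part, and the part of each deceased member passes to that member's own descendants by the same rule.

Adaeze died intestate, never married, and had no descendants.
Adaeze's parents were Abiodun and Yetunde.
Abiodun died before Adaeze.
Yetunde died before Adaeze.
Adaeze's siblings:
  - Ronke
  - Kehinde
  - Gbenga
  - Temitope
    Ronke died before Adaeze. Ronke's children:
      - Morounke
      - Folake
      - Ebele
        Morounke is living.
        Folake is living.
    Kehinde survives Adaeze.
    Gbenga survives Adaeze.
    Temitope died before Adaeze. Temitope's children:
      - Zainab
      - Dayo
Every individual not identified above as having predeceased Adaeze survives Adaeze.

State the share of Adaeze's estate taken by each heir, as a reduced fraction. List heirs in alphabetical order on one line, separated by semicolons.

Neither parent survives and there are no descendants, so the estate passes to Adaeze's siblings and their issue per stirpes.
The estate is divided into 4 equal shares of 1/4 among Ronke, Kehinde, Gbenga, Temitope.
Ronke predeceased; the 1/4 allotted to Ronke's branch passes to Ronke's issue by representation.
The 1/4 is divided into 3 equal shares of 1/12 among Morounke, Folake, Ebele.
Morounke is living and takes 1/12.
Folake is living and takes 1/12.
Ebele is living and takes 1/12.
Kehinde is living and takes 1/4.
Gbenga is living and takes 1/4.
Temitope predeceased; the 1/4 allotted to Temitope's branch passes to Temitope's issue by representation.
The 1/4 is divided into 2 equal shares of 1/8 among Zainab, Dayo.
Zainab is living and takes 1/8.
Dayo is living and takes 1/8.

Dayo 1/8; Ebele 1/12; Folake 1/12; Gbenga 1/4; Kehinde 1/4; Morounke 1/12; Zainab 1/8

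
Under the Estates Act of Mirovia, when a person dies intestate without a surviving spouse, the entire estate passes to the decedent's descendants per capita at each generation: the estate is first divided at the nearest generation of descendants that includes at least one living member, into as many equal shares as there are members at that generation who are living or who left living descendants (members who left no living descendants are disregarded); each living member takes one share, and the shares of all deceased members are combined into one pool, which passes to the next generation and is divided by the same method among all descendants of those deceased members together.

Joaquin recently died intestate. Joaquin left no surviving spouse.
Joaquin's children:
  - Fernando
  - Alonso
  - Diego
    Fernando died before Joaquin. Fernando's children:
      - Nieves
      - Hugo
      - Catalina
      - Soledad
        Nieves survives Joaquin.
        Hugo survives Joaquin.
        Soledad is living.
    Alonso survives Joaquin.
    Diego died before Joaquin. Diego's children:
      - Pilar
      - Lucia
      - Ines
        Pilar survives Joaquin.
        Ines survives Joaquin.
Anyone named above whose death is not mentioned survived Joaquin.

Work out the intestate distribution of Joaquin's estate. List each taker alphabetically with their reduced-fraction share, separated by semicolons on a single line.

There is no surviving spouse, so the entire estate passes to Joaquin's descendants per capita at each generation.
At generation 1 (Fernando, Alonso, Diego) there are 3 shares of (1)/3 = 1/3 each.
Living: Alonso — each takes 1/3.
Deceased: Fernando and Diego. Their combined 2/3 is pooled and carried to generation 2.
At generation 2 (Nieves, Hugo, Catalina, Soledad, Pilar, Lucia, Ines) there are 7 shares of (2/3)/7 = 2/21 each.
Living: Nieves, Hugo, Catalina, Soledad, Pilar, Lucia, and Ines — each takes 2/21.

Alonso 1/3; Catalina 2/21; Hugo 2/21; Ines 2/21; Lucia 2/21; Nieves 2/21; Pilar 2/21; Soledad 2/21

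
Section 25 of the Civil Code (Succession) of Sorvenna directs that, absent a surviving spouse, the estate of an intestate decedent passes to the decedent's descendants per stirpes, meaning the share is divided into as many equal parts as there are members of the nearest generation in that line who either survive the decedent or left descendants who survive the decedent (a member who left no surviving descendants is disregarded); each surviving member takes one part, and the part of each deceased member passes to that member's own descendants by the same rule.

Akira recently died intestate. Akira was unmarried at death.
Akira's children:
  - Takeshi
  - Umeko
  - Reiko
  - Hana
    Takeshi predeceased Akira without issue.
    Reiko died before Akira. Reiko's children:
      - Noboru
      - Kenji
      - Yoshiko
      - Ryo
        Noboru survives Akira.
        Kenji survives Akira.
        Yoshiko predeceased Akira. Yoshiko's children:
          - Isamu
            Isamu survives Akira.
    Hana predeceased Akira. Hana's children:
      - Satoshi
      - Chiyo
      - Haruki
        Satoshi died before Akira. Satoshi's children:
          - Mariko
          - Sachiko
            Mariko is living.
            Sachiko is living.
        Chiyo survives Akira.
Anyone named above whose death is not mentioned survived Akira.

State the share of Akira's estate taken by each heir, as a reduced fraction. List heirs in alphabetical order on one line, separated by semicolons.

Chiyo 1/9; Haruki 1/9; Isamu 1/12; Kenji 1/12; Mariko 1/18; Noboru 1/12; Ryo 1/12; Sachiko 1/18; Umeko 1/3

There is no surviving spouse, so the entire estate passes to Akira's descendants per stirpes.
Takeshi left no surviving issue, so that branch lapses and is disregarded.
The estate is divided into 3 equal shares of 1/3 among Umeko, Reiko, Hana.
Umeko is living and takes 1/3.
Reiko predeceased; the 1/3 allotted to Reiko's branch passes to Reiko's issue by representation.
The 1/3 is divided into 4 equal shares of 1/12 among Noboru, Kenji, Yoshiko, Ryo.
Noboru is living and takes 1/12.
Kenji is living and takes 1/12.
Yoshiko predeceased; the 1/12 allotted to Yoshiko's branch passes to Yoshiko's issue by representation.
Isamu is the sole taker at this level and receives the full 1/12.
Ryo is living and takes 1/12.
Hana predeceased; the 1/3 allotted to Hana's branch passes to Hana's issue by representation.
The 1/3 is divided into 3 equal shares of 1/9 among Satoshi, Chiyo, Haruki.
Satoshi predeceased; the 1/9 allotted to Satoshi's branch passes to Satoshi's issue by representation.
The 1/9 is divided into 2 equal shares of 1/18 among Mariko, Sachiko.
Mariko is living and takes 1/18.
Sachiko is living and takes 1/18.
Chiyo is living and takes 1/9.
Haruki is living and takes 1/9.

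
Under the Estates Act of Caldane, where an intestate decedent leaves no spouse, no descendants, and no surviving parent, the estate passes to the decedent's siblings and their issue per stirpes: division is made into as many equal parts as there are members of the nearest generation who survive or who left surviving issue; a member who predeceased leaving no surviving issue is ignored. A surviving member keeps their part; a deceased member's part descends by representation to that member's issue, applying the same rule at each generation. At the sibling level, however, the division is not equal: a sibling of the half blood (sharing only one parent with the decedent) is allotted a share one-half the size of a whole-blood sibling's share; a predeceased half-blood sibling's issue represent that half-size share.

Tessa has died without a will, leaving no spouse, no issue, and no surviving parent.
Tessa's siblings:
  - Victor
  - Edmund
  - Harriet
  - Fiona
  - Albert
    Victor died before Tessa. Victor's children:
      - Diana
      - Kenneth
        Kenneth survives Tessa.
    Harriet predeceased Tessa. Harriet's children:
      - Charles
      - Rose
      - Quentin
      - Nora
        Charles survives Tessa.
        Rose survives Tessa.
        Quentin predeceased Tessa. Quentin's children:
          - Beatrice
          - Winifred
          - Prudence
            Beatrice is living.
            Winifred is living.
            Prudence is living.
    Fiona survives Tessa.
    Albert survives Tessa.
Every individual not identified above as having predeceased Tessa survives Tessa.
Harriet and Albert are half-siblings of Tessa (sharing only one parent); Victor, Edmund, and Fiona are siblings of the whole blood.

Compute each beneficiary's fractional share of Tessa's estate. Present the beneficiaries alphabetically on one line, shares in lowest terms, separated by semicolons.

Albert 1/8; Beatrice 1/96; Charles 1/32; Diana 1/8; Edmund 1/4; Fiona 1/4; Kenneth 1/8; Nora 1/32; Prudence 1/96; Rose 1/32; Winifred 1/96

No spouse, descendants, or parent survives, so the estate passes to Tessa's siblings per stirpes.
Half-blood siblings count for one-half the weight of whole-blood siblings at the initial division.
Dividing 1 in proportion to weights (total weight 4): Victor (weight 1) → 1/4; Edmund (weight 1) → 1/4; Harriet (weight 1/2) → 1/8; Fiona (weight 1) → 1/4; Albert (weight 1/2) → 1/8.
Victor predeceased; the 1/4 allotted to Victor's branch passes to Victor's issue by representation.
The 1/4 is divided into 2 equal shares of 1/8 among Diana, Kenneth.
Diana is living and takes 1/8.
Kenneth is living and takes 1/8.
Edmund is living and takes 1/4.
Harriet predeceased; the 1/8 allotted to Harriet's branch passes to Harriet's issue by representation.
The 1/8 is divided into 4 equal shares of 1/32 among Charles, Rose, Quentin, Nora.
Charles is living and takes 1/32.
Rose is living and takes 1/32.
Quentin predeceased; the 1/32 allotted to Quentin's branch passes to Quentin's issue by representation.
The 1/32 is divided into 3 equal shares of 1/96 among Beatrice, Winifred, Prudence.
Beatrice is living and takes 1/96.
Winifred is living and takes 1/96.
Prudence is living and takes 1/96.
Nora is living and takes 1/32.
Fiona is living and takes 1/4.
Albert is living and takes 1/8.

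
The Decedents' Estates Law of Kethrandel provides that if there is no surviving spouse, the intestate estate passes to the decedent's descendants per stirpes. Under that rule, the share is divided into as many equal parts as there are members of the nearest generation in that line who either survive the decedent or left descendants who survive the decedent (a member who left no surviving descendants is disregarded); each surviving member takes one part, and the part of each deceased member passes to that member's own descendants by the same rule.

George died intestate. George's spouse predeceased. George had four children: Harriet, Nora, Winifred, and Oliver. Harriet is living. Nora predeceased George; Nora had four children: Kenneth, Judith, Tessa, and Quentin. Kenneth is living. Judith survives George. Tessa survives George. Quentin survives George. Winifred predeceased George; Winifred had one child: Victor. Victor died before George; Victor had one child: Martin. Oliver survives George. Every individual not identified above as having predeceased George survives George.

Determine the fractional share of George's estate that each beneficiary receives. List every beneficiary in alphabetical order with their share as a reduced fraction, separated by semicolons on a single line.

Harriet 1/4; Judith 1/16; Kenneth 1/16; Martin 1/4; Oliver 1/4; Quentin 1/16; Tessa 1/16

There is no surviving spouse, so the entire estate passes to George's descendants per stirpes.
The estate is divided into 4 equal shares of 1/4 among Harriet, Nora, Winifred, Oliver.
Harriet is living and takes 1/4.
Nora predeceased; the 1/4 allotted to Nora's branch passes to Nora's issue by representation.
The 1/4 is divided into 4 equal shares of 1/16 among Kenneth, Judith, Tessa, Quentin.
Kenneth is living and takes 1/16.
Judith is living and takes 1/16.
Tessa is living and takes 1/16.
Quentin is living and takes 1/16.
Winifred predeceased; the 1/4 allotted to Winifred's branch passes to Winifred's issue by representation.
Victor's line is the sole branch at this level, so the full 1/4 passes to Victor's issue by representation.
Martin is the sole taker at this level and receives the full 1/4.
Oliver is living and takes 1/4.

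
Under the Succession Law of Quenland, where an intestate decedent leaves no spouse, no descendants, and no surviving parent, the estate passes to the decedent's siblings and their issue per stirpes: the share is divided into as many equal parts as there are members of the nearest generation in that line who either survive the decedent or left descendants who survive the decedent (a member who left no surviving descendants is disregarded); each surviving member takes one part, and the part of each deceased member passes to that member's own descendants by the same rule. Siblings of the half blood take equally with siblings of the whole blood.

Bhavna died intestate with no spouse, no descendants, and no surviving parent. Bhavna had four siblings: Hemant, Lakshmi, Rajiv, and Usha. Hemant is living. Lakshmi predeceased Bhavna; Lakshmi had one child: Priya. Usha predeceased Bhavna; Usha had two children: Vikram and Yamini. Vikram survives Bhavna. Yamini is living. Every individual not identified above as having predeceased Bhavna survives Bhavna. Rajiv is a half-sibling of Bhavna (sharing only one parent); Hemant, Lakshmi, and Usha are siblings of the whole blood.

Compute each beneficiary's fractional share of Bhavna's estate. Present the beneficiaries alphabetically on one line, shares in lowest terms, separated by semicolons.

No spouse, descendants, or parent survives, so the estate passes to Bhavna's siblings per stirpes.
Half-blood and whole-blood siblings take equally under the stated rule.
The estate is divided into 4 equal shares of 1/4 among Hemant, Lakshmi, Rajiv, Usha.
Hemant is living and takes 1/4.
Lakshmi predeceased; the 1/4 allotted to Lakshmi's branch passes to Lakshmi's issue by representation.
Priya is the sole taker at this level and receives the full 1/4.
Rajiv is living and takes 1/4.
Usha predeceased; the 1/4 allotted to Usha's branch passes to Usha's issue by representation.
The 1/4 is divided into 2 equal shares of 1/8 among Vikram, Yamini.
Vikram is living and takes 1/8.
Yamini is living and takes 1/8.

Hemant 1/4; Priya 1/4; Rajiv 1/4; Vikram 1/8; Yamini 1/8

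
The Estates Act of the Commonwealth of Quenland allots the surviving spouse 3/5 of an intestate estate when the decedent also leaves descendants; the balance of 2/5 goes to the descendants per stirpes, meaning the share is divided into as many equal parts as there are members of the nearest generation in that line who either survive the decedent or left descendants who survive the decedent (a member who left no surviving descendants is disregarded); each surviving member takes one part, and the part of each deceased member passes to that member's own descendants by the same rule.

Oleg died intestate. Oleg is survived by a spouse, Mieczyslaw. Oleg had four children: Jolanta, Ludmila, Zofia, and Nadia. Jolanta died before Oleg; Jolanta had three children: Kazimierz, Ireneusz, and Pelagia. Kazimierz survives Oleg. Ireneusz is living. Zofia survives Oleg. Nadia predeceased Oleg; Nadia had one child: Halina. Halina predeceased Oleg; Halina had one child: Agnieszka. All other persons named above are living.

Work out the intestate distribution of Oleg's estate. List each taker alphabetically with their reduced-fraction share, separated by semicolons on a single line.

Agnieszka 1/10; Ireneusz 1/30; Kazimierz 1/30; Ludmila 1/10; Mieczyslaw 3/5; Pelagia 1/30; Zofia 1/10

Mieczyslaw, as surviving spouse, takes 3/5.
The remaining 2/5 passes to Oleg's descendants per stirpes.
The 2/5 is divided into 4 equal shares of 1/10 among Jolanta, Ludmila, Zofia, Nadia.
Jolanta predeceased; the 1/10 allotted to Jolanta's branch passes to Jolanta's issue by representation.
The 1/10 is divided into 3 equal shares of 1/30 among Kazimierz, Ireneusz, Pelagia.
Kazimierz is living and takes 1/30.
Ireneusz is living and takes 1/30.
Pelagia is living and takes 1/30.
Ludmila is living and takes 1/10.
Zofia is living and takes 1/10.
Nadia predeceased; the 1/10 allotted to Nadia's branch passes to Nadia's issue by representation.
Halina's line is the sole branch at this level, so the full 1/10 passes to Halina's issue by representation.
Agnieszka is the sole taker at this level and receives the full 1/10.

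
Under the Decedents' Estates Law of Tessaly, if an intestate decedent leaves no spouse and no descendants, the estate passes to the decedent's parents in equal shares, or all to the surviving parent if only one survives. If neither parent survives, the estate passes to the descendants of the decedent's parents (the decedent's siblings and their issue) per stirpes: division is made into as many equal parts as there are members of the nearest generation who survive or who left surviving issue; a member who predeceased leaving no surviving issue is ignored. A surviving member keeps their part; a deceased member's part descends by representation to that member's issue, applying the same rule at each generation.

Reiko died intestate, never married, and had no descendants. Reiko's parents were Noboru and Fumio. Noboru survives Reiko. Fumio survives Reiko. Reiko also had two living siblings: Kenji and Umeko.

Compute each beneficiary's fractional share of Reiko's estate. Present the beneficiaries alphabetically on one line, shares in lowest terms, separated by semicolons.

Both parents survive, so Noboru and Fumio each take 1/2. The siblings take nothing because a surviving parent has priority.

Fumio 1/2; Noboru 1/2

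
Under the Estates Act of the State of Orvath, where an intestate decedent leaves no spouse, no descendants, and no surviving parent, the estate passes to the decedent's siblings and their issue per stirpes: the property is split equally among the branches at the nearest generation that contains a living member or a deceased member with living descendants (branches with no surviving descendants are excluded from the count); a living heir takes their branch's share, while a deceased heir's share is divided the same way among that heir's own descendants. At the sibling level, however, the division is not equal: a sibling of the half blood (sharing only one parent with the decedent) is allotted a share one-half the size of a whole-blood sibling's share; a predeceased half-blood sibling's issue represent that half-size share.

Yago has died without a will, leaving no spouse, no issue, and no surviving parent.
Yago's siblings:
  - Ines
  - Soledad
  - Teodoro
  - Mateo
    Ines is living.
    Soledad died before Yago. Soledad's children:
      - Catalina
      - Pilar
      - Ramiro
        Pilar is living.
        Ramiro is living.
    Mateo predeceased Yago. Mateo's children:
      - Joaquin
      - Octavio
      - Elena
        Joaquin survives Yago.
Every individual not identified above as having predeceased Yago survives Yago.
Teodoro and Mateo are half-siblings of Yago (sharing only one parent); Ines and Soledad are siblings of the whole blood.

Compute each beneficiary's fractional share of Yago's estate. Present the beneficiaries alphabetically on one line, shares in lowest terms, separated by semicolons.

Catalina 1/9; Elena 1/18; Ines 1/3; Joaquin 1/18; Octavio 1/18; Pilar 1/9; Ramiro 1/9; Teodoro 1/6

No spouse, descendants, or parent survives, so the estate passes to Yago's siblings per stirpes.
Half-blood siblings count for one-half the weight of whole-blood siblings at the initial division.
Dividing 1 in proportion to weights (total weight 3): Ines (weight 1) → 1/3; Soledad (weight 1) → 1/3; Teodoro (weight 1/2) → 1/6; Mateo (weight 1/2) → 1/6.
Ines is living and takes 1/3.
Soledad predeceased; the 1/3 allotted to Soledad's branch passes to Soledad's issue by representation.
The 1/3 is divided into 3 equal shares of 1/9 among Catalina, Pilar, Ramiro.
Catalina is living and takes 1/9.
Pilar is living and takes 1/9.
Ramiro is living and takes 1/9.
Teodoro is living and takes 1/6.
Mateo predeceased; the 1/6 allotted to Mateo's branch passes to Mateo's issue by representation.
The 1/6 is divided into 3 equal shares of 1/18 among Joaquin, Octavio, Elena.
Joaquin is living and takes 1/18.
Octavio is living and takes 1/18.
Elena is living and takes 1/18.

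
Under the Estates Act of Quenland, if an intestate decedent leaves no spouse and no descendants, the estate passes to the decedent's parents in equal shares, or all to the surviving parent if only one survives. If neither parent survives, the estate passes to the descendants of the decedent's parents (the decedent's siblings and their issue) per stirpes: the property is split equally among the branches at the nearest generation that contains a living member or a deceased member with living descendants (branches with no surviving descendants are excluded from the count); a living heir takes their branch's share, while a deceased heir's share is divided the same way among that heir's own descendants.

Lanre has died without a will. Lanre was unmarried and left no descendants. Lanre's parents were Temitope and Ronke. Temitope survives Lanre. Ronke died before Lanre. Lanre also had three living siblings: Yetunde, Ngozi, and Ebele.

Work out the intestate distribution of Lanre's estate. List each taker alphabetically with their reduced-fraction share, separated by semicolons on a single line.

Only one parent, Temitope, survives, so Temitope takes the entire estate. The siblings take nothing because a surviving parent has priority.

Temitope 1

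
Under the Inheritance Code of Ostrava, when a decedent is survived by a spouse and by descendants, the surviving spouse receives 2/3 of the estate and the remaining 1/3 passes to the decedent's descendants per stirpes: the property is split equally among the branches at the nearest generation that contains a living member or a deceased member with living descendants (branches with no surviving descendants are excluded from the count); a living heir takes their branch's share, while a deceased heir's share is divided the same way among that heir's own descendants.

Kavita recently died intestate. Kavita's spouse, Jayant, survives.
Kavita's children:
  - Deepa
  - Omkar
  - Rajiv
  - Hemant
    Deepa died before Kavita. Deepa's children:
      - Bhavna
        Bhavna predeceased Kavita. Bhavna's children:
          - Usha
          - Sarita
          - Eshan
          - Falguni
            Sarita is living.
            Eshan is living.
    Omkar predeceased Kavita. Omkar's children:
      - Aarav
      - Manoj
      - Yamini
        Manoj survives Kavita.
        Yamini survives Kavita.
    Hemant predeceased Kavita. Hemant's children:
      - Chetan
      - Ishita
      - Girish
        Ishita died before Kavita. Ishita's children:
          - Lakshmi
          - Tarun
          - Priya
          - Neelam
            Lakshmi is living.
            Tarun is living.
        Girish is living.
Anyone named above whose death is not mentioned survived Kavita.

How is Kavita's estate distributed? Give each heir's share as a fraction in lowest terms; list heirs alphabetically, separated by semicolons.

Aarav 1/36; Chetan 1/36; Eshan 1/48; Falguni 1/48; Girish 1/36; Jayant 2/3; Lakshmi 1/144; Manoj 1/36; Neelam 1/144; Priya 1/144; Rajiv 1/12; Sarita 1/48; Tarun 1/144; Usha 1/48; Yamini 1/36

Jayant, as surviving spouse, takes 2/3.
The remaining 1/3 passes to Kavita's descendants per stirpes.
The 1/3 is divided into 4 equal shares of 1/12 among Deepa, Omkar, Rajiv, Hemant.
Deepa predeceased; the 1/12 allotted to Deepa's branch passes to Deepa's issue by representation.
Bhavna's line is the sole branch at this level, so the full 1/12 passes to Bhavna's issue by representation.
The 1/12 is divided into 4 equal shares of 1/48 among Usha, Sarita, Eshan, Falguni.
Usha is living and takes 1/48.
Sarita is living and takes 1/48.
Eshan is living and takes 1/48.
Falguni is living and takes 1/48.
Omkar predeceased; the 1/12 allotted to Omkar's branch passes to Omkar's issue by representation.
The 1/12 is divided into 3 equal shares of 1/36 among Aarav, Manoj, Yamini.
Aarav is living and takes 1/36.
Manoj is living and takes 1/36.
Yamini is living and takes 1/36.
Rajiv is living and takes 1/12.
Hemant predeceased; the 1/12 allotted to Hemant's branch passes to Hemant's issue by representation.
The 1/12 is divided into 3 equal shares of 1/36 among Chetan, Ishita, Girish.
Chetan is living and takes 1/36.
Ishita predeceased; the 1/36 allotted to Ishita's branch passes to Ishita's issue by representation.
The 1/36 is divided into 4 equal shares of 1/144 among Lakshmi, Tarun, Priya, Neelam.
Lakshmi is living and takes 1/144.
Tarun is living and takes 1/144.
Priya is living and takes 1/144.
Neelam is living and takes 1/144.
Girish is living and takes 1/36.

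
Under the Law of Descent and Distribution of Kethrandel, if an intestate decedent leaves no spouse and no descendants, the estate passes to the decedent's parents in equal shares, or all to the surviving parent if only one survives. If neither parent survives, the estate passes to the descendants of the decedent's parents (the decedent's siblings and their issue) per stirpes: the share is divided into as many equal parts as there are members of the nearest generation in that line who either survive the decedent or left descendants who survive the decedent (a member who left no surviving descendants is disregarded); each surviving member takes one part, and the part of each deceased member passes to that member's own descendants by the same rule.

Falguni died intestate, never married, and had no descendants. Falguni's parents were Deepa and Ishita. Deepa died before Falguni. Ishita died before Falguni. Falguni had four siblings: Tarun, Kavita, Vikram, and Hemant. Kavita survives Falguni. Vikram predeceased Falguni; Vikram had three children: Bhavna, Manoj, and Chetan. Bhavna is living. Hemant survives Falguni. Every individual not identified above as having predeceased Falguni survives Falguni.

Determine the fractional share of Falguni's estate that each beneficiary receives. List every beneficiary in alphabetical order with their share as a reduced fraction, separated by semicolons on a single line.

Neither parent survives and there are no descendants, so the estate passes to Falguni's siblings and their issue per stirpes.
The estate is divided into 4 equal shares of 1/4 among Tarun, Kavita, Vikram, Hemant.
Tarun is living and takes 1/4.
Kavita is living and takes 1/4.
Vikram predeceased; the 1/4 allotted to Vikram's branch passes to Vikram's issue by representation.
The 1/4 is divided into 3 equal shares of 1/12 among Bhavna, Manoj, Chetan.
Bhavna is living and takes 1/12.
Manoj is living and takes 1/12.
Chetan is living and takes 1/12.
Hemant is living and takes 1/4.

Bhavna 1/12; Chetan 1/12; Hemant 1/4; Kavita 1/4; Manoj 1/12; Tarun 1/4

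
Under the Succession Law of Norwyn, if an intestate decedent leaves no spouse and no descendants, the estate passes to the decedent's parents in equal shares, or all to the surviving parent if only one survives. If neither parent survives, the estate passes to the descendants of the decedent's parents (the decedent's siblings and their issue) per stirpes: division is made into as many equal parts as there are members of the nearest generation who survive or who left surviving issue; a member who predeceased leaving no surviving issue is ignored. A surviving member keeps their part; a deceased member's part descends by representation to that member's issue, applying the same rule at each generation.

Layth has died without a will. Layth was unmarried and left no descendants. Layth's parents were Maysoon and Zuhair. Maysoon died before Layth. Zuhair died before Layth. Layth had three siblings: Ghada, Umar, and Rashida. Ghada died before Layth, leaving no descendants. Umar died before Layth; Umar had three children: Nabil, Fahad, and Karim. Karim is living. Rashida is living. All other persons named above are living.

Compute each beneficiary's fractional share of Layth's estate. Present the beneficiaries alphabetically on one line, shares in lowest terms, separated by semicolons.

Neither parent survives and there are no descendants, so the estate passes to Layth's siblings and their issue per stirpes.
Ghada left no surviving issue, so that branch lapses and is disregarded.
The estate is divided into 2 equal shares of 1/2 among Umar, Rashida.
Umar predeceased; the 1/2 allotted to Umar's branch passes to Umar's issue by representation.
The 1/2 is divided into 3 equal shares of 1/6 among Nabil, Fahad, Karim.
Nabil is living and takes 1/6.
Fahad is living and takes 1/6.
Karim is living and takes 1/6.
Rashida is living and takes 1/2.

Fahad 1/6; Karim 1/6; Nabil 1/6; Rashida 1/2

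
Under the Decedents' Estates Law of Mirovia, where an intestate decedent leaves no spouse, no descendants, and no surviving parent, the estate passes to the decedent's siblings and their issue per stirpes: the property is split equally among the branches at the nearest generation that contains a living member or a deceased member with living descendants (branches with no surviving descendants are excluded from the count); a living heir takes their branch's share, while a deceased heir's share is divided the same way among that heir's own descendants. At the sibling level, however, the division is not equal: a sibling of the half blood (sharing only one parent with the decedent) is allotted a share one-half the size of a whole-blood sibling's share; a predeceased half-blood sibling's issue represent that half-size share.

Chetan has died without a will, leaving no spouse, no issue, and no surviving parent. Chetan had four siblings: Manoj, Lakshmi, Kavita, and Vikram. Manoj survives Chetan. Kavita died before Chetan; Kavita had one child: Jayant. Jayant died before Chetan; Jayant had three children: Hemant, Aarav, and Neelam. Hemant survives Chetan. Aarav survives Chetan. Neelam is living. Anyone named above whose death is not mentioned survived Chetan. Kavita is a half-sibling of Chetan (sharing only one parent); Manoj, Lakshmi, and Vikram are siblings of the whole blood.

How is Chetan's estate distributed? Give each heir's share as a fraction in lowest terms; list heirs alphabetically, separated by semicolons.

No spouse, descendants, or parent survives, so the estate passes to Chetan's siblings per stirpes.
Half-blood siblings count for one-half the weight of whole-blood siblings at the initial division.
Dividing 1 in proportion to weights (total weight 7/2): Manoj (weight 1) → 2/7; Lakshmi (weight 1) → 2/7; Kavita (weight 1/2) → 1/7; Vikram (weight 1) → 2/7.
Manoj is living and takes 2/7.
Lakshmi is living and takes 2/7.
Kavita predeceased; the 1/7 allotted to Kavita's branch passes to Kavita's issue by representation.
Jayant's line is the sole branch at this level, so the full 1/7 passes to Jayant's issue by representation.
The 1/7 is divided into 3 equal shares of 1/21 among Hemant, Aarav, Neelam.
Hemant is living and takes 1/21.
Aarav is living and takes 1/21.
Neelam is living and takes 1/21.
Vikram is living and takes 2/7.

Aarav 1/21; Hemant 1/21; Lakshmi 2/7; Manoj 2/7; Neelam 1/21; Vikram 2/7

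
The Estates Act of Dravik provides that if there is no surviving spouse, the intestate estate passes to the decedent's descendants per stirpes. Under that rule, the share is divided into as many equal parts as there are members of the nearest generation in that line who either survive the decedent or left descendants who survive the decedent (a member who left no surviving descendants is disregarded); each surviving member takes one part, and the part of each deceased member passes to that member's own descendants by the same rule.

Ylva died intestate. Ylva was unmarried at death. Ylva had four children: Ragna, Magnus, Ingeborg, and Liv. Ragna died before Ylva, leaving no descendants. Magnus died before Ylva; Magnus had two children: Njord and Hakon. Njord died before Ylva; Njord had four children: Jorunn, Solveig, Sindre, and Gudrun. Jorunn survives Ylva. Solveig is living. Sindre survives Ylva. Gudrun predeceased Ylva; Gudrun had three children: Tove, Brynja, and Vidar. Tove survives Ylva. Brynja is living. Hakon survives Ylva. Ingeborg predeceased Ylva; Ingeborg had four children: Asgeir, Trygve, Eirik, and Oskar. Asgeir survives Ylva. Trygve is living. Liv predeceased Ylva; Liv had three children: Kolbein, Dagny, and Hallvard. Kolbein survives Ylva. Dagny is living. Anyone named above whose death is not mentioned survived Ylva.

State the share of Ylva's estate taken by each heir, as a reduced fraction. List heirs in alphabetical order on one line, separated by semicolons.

There is no surviving spouse, so the entire estate passes to Ylva's descendants per stirpes.
Ragna left no surviving issue, so that branch lapses and is disregarded.
The estate is divided into 3 equal shares of 1/3 among Magnus, Ingeborg, Liv.
Magnus predeceased; the 1/3 allotted to Magnus's branch passes to Magnus's issue by representation.
The 1/3 is divided into 2 equal shares of 1/6 among Njord, Hakon.
Njord predeceased; the 1/6 allotted to Njord's branch passes to Njord's issue by representation.
The 1/6 is divided into 4 equal shares of 1/24 among Jorunn, Solveig, Sindre, Gudrun.
Jorunn is living and takes 1/24.
Solveig is living and takes 1/24.
Sindre is living and takes 1/24.
Gudrun predeceased; the 1/24 allotted to Gudrun's branch passes to Gudrun's issue by representation.
The 1/24 is divided into 3 equal shares of 1/72 among Tove, Brynja, Vidar.
Tove is living and takes 1/72.
Brynja is living and takes 1/72.
Vidar is living and takes 1/72.
Hakon is living and takes 1/6.
Ingeborg predeceased; the 1/3 allotted to Ingeborg's branch passes to Ingeborg's issue by representation.
The 1/3 is divided into 4 equal shares of 1/12 among Asgeir, Trygve, Eirik, Oskar.
Asgeir is living and takes 1/12.
Trygve is living and takes 1/12.
Eirik is living and takes 1/12.
Oskar is living and takes 1/12.
Liv predeceased; the 1/3 allotted to Liv's branch passes to Liv's issue by representation.
The 1/3 is divided into 3 equal shares of 1/9 among Kolbein, Dagny, Hallvard.
Kolbein is living and takes 1/9.
Dagny is living and takes 1/9.
Hallvard is living and takes 1/9.

Asgeir 1/12; Brynja 1/72; Dagny 1/9; Eirik 1/12; Hakon 1/6; Hallvard 1/9; Jorunn 1/24; Kolbein 1/9; Oskar 1/12; Sindre 1/24; Solveig 1/24; Tove 1/72; Trygve 1/12; Vidar 1/72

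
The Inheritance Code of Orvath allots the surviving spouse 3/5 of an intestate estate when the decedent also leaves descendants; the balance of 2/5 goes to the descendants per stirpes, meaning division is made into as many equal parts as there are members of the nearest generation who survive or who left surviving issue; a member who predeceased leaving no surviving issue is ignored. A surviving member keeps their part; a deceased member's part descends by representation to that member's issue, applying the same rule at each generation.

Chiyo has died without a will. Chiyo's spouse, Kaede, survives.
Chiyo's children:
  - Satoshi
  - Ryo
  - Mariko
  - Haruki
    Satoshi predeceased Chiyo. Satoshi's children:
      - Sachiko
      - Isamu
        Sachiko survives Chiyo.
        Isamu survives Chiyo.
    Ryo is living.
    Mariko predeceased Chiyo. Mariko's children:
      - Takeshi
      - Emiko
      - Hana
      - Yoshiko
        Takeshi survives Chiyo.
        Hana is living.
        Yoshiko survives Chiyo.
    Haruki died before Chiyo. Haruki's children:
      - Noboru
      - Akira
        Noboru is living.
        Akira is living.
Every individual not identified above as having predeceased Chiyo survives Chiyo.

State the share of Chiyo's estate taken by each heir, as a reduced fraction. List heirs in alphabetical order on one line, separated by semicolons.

Kaede, as surviving spouse, takes 3/5.
The remaining 2/5 passes to Chiyo's descendants per stirpes.
The 2/5 is divided into 4 equal shares of 1/10 among Satoshi, Ryo, Mariko, Haruki.
Satoshi predeceased; the 1/10 allotted to Satoshi's branch passes to Satoshi's issue by representation.
The 1/10 is divided into 2 equal shares of 1/20 among Sachiko, Isamu.
Sachiko is living and takes 1/20.
Isamu is living and takes 1/20.
Ryo is living and takes 1/10.
Mariko predeceased; the 1/10 allotted to Mariko's branch passes to Mariko's issue by representation.
The 1/10 is divided into 4 equal shares of 1/40 among Takeshi, Emiko, Hana, Yoshiko.
Takeshi is living and takes 1/40.
Emiko is living and takes 1/40.
Hana is living and takes 1/40.
Yoshiko is living and takes 1/40.
Haruki predeceased; the 1/10 allotted to Haruki's branch passes to Haruki's issue by representation.
The 1/10 is divided into 2 equal shares of 1/20 among Noboru, Akira.
Noboru is living and takes 1/20.
Akira is living and takes 1/20.

Akira 1/20; Emiko 1/40; Hana 1/40; Isamu 1/20; Kaede 3/5; Noboru 1/20; Ryo 1/10; Sachiko 1/20; Takeshi 1/40; Yoshiko 1/40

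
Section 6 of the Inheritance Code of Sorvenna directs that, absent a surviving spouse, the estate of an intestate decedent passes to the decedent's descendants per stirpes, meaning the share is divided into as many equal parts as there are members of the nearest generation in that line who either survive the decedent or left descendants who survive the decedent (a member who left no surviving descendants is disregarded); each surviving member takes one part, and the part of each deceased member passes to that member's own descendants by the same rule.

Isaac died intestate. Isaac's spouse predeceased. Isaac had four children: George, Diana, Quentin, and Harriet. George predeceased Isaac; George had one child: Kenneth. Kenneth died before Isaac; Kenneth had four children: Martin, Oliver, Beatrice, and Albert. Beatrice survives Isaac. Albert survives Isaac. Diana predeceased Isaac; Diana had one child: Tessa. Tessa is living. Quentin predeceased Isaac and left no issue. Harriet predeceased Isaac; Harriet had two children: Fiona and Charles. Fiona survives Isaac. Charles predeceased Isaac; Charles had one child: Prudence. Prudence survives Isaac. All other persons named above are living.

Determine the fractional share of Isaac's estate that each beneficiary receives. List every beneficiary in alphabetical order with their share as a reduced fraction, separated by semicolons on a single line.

Albert 1/12; Beatrice 1/12; Fiona 1/6; Martin 1/12; Oliver 1/12; Prudence 1/6; Tessa 1/3

There is no surviving spouse, so the entire estate passes to Isaac's descendants per stirpes.
Quentin left no surviving issue, so that branch lapses and is disregarded.
The estate is divided into 3 equal shares of 1/3 among George, Diana, Harriet.
George predeceased; the 1/3 allotted to George's branch passes to George's issue by representation.
Kenneth's line is the sole branch at this level, so the full 1/3 passes to Kenneth's issue by representation.
The 1/3 is divided into 4 equal shares of 1/12 among Martin, Oliver, Beatrice, Albert.
Martin is living and takes 1/12.
Oliver is living and takes 1/12.
Beatrice is living and takes 1/12.
Albert is living and takes 1/12.
Diana predeceased; the 1/3 allotted to Diana's branch passes to Diana's issue by representation.
Tessa is the sole taker at this level and receives the full 1/3.
Harriet predeceased; the 1/3 allotted to Harriet's branch passes to Harriet's issue by representation.
The 1/3 is divided into 2 equal shares of 1/6 among Fiona, Charles.
Fiona is living and takes 1/6.
Charles predeceased; the 1/6 allotted to Charles's branch passes to Charles's issue by representation.
Prudence is the sole taker at this level and receives the full 1/6.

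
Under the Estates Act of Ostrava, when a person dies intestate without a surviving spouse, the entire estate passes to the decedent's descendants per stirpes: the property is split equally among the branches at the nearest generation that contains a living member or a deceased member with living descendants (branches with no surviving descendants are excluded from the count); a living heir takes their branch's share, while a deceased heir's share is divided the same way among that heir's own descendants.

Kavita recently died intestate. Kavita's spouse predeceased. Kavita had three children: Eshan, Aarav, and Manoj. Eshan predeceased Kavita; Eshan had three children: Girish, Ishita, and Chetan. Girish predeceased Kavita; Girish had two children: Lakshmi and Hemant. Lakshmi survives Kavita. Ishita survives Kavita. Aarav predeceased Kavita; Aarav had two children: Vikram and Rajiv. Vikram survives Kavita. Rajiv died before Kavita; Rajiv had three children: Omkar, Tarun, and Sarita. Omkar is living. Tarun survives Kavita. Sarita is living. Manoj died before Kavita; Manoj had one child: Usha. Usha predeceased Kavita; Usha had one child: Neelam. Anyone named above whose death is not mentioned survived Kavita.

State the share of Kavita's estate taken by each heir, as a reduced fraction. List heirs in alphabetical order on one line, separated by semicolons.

Chetan 1/9; Hemant 1/18; Ishita 1/9; Lakshmi 1/18; Neelam 1/3; Omkar 1/18; Sarita 1/18; Tarun 1/18; Vikram 1/6

There is no surviving spouse, so the entire estate passes to Kavita's descendants per stirpes.
The estate is divided into 3 equal shares of 1/3 among Eshan, Aarav, Manoj.
Eshan predeceased; the 1/3 allotted to Eshan's branch passes to Eshan's issue by representation.
The 1/3 is divided into 3 equal shares of 1/9 among Girish, Ishita, Chetan.
Girish predeceased; the 1/9 allotted to Girish's branch passes to Girish's issue by representation.
The 1/9 is divided into 2 equal shares of 1/18 among Lakshmi, Hemant.
Lakshmi is living and takes 1/18.
Hemant is living and takes 1/18.
Ishita is living and takes 1/9.
Chetan is living and takes 1/9.
Aarav predeceased; the 1/3 allotted to Aarav's branch passes to Aarav's issue by representation.
The 1/3 is divided into 2 equal shares of 1/6 among Vikram, Rajiv.
Vikram is living and takes 1/6.
Rajiv predeceased; the 1/6 allotted to Rajiv's branch passes to Rajiv's issue by representation.
The 1/6 is divided into 3 equal shares of 1/18 among Omkar, Tarun, Sarita.
Omkar is living and takes 1/18.
Tarun is living and takes 1/18.
Sarita is living and takes 1/18.
Manoj predeceased; the 1/3 allotted to Manoj's branch passes to Manoj's issue by representation.
Usha's line is the sole branch at this level, so the full 1/3 passes to Usha's issue by representation.
Neelam is the sole taker at this level and receives the full 1/3.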